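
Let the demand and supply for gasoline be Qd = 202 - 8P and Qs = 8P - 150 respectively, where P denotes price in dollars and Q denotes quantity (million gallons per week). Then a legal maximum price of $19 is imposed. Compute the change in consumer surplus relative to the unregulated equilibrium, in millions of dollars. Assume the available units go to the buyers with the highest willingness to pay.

Setting quantity demanded equal to quantity supplied, 202 - 8P = 8P - 150, gives P* = 22 and Q* = 26.
Because the ceiling (19) lies below the market-clearing price, it is binding.
At P = 19: Qd = 202 - 8·19 = 50 and Qs = 8·19 - 150 = 2.
Consumer surplus without the control is ½ · (25.25 - 22) · 26 = 42.25.
With the ceiling, 2 units are sold at 19 (assume they go to the highest-value buyers). The demand price at Q = 2 is 25, so CS = ½ · [(25.25 - 19) + (25 - 19)] · 2 = 12.25.
Change in consumer surplus = 12.25 - 42.25 = -30.

-30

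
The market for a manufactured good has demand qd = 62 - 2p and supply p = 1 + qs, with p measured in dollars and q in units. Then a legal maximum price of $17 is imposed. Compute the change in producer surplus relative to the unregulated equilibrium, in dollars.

Rearranging supply gives qs = p - 1. Without the control the market clears where 62 - 2p = p - 1, i.e. p* = 21 and q* = 20.
The ceiling of 17 is below the equilibrium price 21, so it binds.
At p = 17: qd = 62 - 2·17 = 28 and qs = 17 - 1 = 16.
Producer surplus without the control is ½ · (21 - 1) · 20 = 200.
With the ceiling, producers sell 16 units at 17, so PS = ½ · (17 - 1) · 16 = 128.
Change in producer surplus = 128 - 200 = -72.

-72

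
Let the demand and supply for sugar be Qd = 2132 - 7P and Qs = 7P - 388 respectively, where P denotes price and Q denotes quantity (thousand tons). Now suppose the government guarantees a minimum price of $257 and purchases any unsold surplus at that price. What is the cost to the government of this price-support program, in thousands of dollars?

277046

Setting quantity demanded equal to quantity supplied, 2132 - 7P = 7P - 388, gives P* = 180 and Q* = 872.
Since 257 > 180, the floor is binding.
At P = 257: Qd = 2132 - 7·257 = 333 and Qs = 7·257 - 388 = 1411.
Surplus = Qs - Qd = 1078.
Government expenditure = surplus × support price = 1078 × 257 = 277046.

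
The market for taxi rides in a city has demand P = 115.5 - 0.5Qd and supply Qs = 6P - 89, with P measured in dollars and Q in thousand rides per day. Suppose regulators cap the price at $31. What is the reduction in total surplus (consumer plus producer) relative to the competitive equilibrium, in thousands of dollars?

Rearranging demand gives Qd = 231 - 2P. Setting quantity demanded equal to quantity supplied, 231 - 2P = 6P - 89, gives P* = 40 and Q* = 151.
The ceiling of 31 is below the equilibrium price 40, so it binds.
At P = 31: Qd = 231 - 2·31 = 169 and Qs = 6·31 - 89 = 97.
Quantity traded falls to 97. At Q = 97 the demand price is (231 - 97)/2 = 67 and the supply price is (89 + 97)/6 = 31.
Deadweight loss = ½ · (67 - 31) · (151 - 97) = ½ · 36 · 54 = 972.

972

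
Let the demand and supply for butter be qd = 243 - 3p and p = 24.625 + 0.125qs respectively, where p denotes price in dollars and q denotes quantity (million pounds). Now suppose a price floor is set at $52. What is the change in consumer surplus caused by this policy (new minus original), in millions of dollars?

-1260

Rearranging supply gives qs = 8p - 197. Without the control the market clears where 243 - 3p = 8p - 197, i.e. p* = 40 and q* = 123.
Since 52 > 40, the floor is binding.
At p = 52: qd = 243 - 3·52 = 87 and qs = 8·52 - 197 = 219.
Consumer surplus without the control is ½ · (81 - 40) · 123 = 2521.5.
With the floor, consumers buy 87 units at 52, so CS = ½ · (81 - 52) · 87 = 1261.5.
Change in consumer surplus = 1261.5 - 2521.5 = -1260.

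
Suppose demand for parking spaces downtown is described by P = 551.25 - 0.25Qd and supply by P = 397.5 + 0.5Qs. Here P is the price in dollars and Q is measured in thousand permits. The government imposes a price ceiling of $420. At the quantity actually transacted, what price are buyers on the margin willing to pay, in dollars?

540

Rearranging demand gives Qd = 2205 - 4P; rearranging supply gives Qs = 2P - 795. Equilibrium: 2205 - 4P = 2P - 795, so 3000 = 6P and P* = 500, Q* = 205.
Because the ceiling (420) lies below the market-clearing price, it is binding.
At P = 420: Qd = 2205 - 4·420 = 525 and Qs = 2·420 - 795 = 45.
Only 45 units reach the market. On the demand curve, the marginal buyer's willingness to pay at Q = 45 is (2205 - 45)/4 = 540.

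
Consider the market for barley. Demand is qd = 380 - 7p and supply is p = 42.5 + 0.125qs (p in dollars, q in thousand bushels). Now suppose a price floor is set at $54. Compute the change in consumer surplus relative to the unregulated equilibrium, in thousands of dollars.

-138

Rearranging supply gives qs = 8p - 340. In a free market, 380 - 7p = 8p - 340 gives the equilibrium p* = 48, q* = 44.
Because the floor (54) lies above the market-clearing price, it is binding.
At p = 54: qd = 380 - 7·54 = 2 and qs = 8·54 - 340 = 92.
Consumer surplus without the control is ½ · (380/7 - 48) · 44 = 968/7.
With the floor, consumers buy 2 units at 54, so CS = ½ · (380/7 - 54) · 2 = 2/7.
Change in consumer surplus = 2/7 - 968/7 = -138.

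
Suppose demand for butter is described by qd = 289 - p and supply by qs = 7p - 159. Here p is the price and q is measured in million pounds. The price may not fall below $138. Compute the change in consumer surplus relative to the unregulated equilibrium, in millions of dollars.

-15744

Equilibrium: 289 - p = 7p - 159, so 448 = 8p and p* = 56, q* = 233.
Since 138 > 56, the floor is binding.
At p = 138: qd = 289 - 138 = 151 and qs = 7·138 - 159 = 807.
Consumer surplus without the control is ½ · (289 - 56) · 233 = 27144.5.
With the floor, consumers buy 151 units at 138, so CS = ½ · (289 - 138) · 151 = 11400.5.
Change in consumer surplus = 11400.5 - 27144.5 = -15744.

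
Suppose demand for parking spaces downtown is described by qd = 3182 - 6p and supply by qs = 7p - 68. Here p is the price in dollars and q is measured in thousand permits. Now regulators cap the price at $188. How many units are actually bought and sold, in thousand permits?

In a free market, 3182 - 6p = 7p - 68 gives the equilibrium p* = 250, q* = 1682.
Since 188 < 250, the ceiling is binding.
At p = 188: qd = 3182 - 6·188 = 2054 and qs = 7·188 - 68 = 1248.
The quantity actually transacted is the short side, supply: 1248.

1248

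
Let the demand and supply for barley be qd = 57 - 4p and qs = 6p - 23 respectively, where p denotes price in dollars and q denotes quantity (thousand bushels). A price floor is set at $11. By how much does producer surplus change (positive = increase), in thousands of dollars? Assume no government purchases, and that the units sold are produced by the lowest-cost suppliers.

27

Setting quantity demanded equal to quantity supplied, 57 - 4p = 6p - 23, gives p* = 8 and q* = 25.
Because the floor (11) lies above the market-clearing price, it is binding.
At p = 11: qd = 57 - 4·11 = 13 and qs = 6·11 - 23 = 43.
Producer surplus without the control is ½ · (8 - 23/6) · 25 = 625/12.
With the floor, 13 units are sold at 11. The supply price at q = 13 is 6, so PS = ½ · [(11 - 23/6) + (11 - 6)] · 13 = 949/12.
Change in producer surplus = 949/12 - 625/12 = 27.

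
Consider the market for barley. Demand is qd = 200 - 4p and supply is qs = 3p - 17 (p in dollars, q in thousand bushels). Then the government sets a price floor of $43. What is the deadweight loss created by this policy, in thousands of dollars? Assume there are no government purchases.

In a free market, 200 - 4p = 3p - 17 gives the equilibrium p* = 31, q* = 76.
Because the floor (43) lies above the market-clearing price, it is binding.
At p = 43: qd = 200 - 4·43 = 28 and qs = 3·43 - 17 = 112.
Quantity traded falls to 28. At q = 28 the demand price is (200 - 28)/4 = 43 and the supply price is (17 + 28)/3 = 15.
Deadweight loss = ½ · (43 - 15) · (76 - 28) = ½ · 28 · 48 = 672.

672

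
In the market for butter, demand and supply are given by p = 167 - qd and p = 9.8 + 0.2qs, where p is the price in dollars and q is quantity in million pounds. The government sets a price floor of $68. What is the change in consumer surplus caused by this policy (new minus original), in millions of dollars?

-3680

Rearranging demand gives qd = 167 - p; rearranging supply gives qs = 5p - 49. Equilibrium: 167 - p = 5p - 49, so 216 = 6p and p* = 36, q* = 131.
The floor of 68 is above the equilibrium price 36, so it binds.
At p = 68: qd = 167 - 68 = 99 and qs = 5·68 - 49 = 291.
Consumer surplus without the control is ½ · (167 - 36) · 131 = 8580.5.
With the floor, consumers buy 99 units at 68, so CS = ½ · (167 - 68) · 99 = 4900.5.
Change in consumer surplus = 4900.5 - 8580.5 = -3680.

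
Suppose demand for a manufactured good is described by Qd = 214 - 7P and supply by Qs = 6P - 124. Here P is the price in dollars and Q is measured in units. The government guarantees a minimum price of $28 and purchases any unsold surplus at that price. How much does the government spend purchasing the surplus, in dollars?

In a free market, 214 - 7P = 6P - 124 gives the equilibrium P* = 26, Q* = 32.
The floor of 28 is above the equilibrium price 26, so it binds.
At P = 28: Qd = 214 - 7·28 = 18 and Qs = 6·28 - 124 = 44.
Surplus = Qs - Qd = 26.
Government expenditure = surplus × support price = 26 × 28 = 728.

728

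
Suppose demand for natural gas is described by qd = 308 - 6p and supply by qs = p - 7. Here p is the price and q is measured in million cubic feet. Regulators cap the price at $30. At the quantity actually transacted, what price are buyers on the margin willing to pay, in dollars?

47.5

Equilibrium: 308 - 6p = p - 7, so 315 = 7p and p* = 45, q* = 38.
Since 30 < 45, the ceiling is binding.
At p = 30: qd = 308 - 6·30 = 128 and qs = 30 - 7 = 23.
Only 23 units reach the market. On the demand curve, the marginal buyer's willingness to pay at q = 23 is (308 - 23)/6 = 47.5.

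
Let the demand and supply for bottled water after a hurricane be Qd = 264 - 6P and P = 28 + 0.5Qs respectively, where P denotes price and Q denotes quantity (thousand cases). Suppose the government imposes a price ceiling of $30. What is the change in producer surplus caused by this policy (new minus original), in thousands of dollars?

Rearranging supply gives Qs = 2P - 56. In a free market, 264 - 6P = 2P - 56 gives the equilibrium P* = 40, Q* = 24.
Because the ceiling (30) lies below the market-clearing price, it is binding.
At P = 30: Qd = 264 - 6·30 = 84 and Qs = 2·30 - 56 = 4.
Producer surplus without the control is ½ · (40 - 28) · 24 = 144.
With the ceiling, producers sell 4 units at 30, so PS = ½ · (30 - 28) · 4 = 4.
Change in producer surplus = 4 - 144 = -140.

-140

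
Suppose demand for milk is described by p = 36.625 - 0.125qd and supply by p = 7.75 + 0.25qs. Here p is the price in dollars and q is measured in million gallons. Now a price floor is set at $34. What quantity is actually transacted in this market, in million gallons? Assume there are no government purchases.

Rearranging demand gives qd = 293 - 8p; rearranging supply gives qs = 4p - 31. Setting quantity demanded equal to quantity supplied, 293 - 8p = 4p - 31, gives p* = 27 and q* = 77.
The floor of 34 is above the equilibrium price 27, so it binds.
At p = 34: qd = 293 - 8·34 = 21 and qs = 4·34 - 31 = 105.
The quantity actually transacted is the short side, demand: 21.

21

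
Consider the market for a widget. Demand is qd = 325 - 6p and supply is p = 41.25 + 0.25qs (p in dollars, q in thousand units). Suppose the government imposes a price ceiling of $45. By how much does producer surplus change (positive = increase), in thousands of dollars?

-92

Rearranging supply gives qs = 4p - 165. In a free market, 325 - 6p = 4p - 165 gives the equilibrium p* = 49, q* = 31.
Since 45 < 49, the ceiling is binding.
At p = 45: qd = 325 - 6·45 = 55 and qs = 4·45 - 165 = 15.
Producer surplus without the control is ½ · (49 - 41.25) · 31 = 120.125.
With the ceiling, producers sell 15 units at 45, so PS = ½ · (45 - 41.25) · 15 = 28.125.
Change in producer surplus = 28.125 - 120.125 = -92.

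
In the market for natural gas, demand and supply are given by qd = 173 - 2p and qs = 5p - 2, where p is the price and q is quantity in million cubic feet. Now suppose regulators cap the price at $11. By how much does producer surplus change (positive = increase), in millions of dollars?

-1232

Equilibrium: 173 - 2p = 5p - 2, so 175 = 7p and p* = 25, q* = 123.
Since 11 < 25, the ceiling is binding.
At p = 11: qd = 173 - 2·11 = 151 and qs = 5·11 - 2 = 53.
Producer surplus without the control is ½ · (25 - 0.4) · 123 = 1512.9.
With the ceiling, producers sell 53 units at 11, so PS = ½ · (11 - 0.4) · 53 = 280.9.
Change in producer surplus = 280.9 - 1512.9 = -1232.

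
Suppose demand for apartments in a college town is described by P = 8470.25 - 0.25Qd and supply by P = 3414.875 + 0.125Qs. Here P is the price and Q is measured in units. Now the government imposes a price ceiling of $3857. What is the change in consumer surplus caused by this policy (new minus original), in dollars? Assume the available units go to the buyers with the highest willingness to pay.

Rearranging demand gives Qd = 33881 - 4P; rearranging supply gives Qs = 8P - 27319. In a free market, 33881 - 4P = 8P - 27319 gives the equilibrium P* = 5100, Q* = 13481.
Since 3857 < 5100, the ceiling is binding.
At P = 3857: Qd = 33881 - 4·3857 = 18453 and Qs = 8·3857 - 27319 = 3537.
Consumer surplus without the control is ½ · (8470.25 - 5100) · 13481 = 22717170.125.
With the ceiling, 3537 units are sold at 3857 (assume they go to the highest-value buyers). The demand price at Q = 3537 is 7586, so CS = ½ · [(8470.25 - 3857) + (7586 - 3857)] · 3537 = 14753269.125.
Change in consumer surplus = 14753269.125 - 22717170.125 = -7963901.

-7963901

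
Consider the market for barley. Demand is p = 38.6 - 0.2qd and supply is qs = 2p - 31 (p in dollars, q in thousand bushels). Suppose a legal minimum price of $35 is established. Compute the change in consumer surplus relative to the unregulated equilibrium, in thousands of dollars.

Rearranging demand gives qd = 193 - 5p. Without the control the market clears where 193 - 5p = 2p - 31, i.e. p* = 32 and q* = 33.
Because the floor (35) lies above the market-clearing price, it is binding.
At p = 35: qd = 193 - 5·35 = 18 and qs = 2·35 - 31 = 39.
Consumer surplus without the control is ½ · (38.6 - 32) · 33 = 108.9.
With the floor, consumers buy 18 units at 35, so CS = ½ · (38.6 - 35) · 18 = 32.4.
Change in consumer surplus = 32.4 - 108.9 = -76.5.

-76.5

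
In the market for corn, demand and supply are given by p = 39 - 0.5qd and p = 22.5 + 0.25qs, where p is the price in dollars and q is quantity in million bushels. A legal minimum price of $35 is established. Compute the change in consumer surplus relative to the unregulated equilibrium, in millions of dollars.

-105

Rearranging demand gives qd = 78 - 2p; rearranging supply gives qs = 4p - 90. In a free market, 78 - 2p = 4p - 90 gives the equilibrium p* = 28, q* = 22.
Because the floor (35) lies above the market-clearing price, it is binding.
At p = 35: qd = 78 - 2·35 = 8 and qs = 4·35 - 90 = 50.
Consumer surplus without the control is ½ · (39 - 28) · 22 = 121.
With the floor, consumers buy 8 units at 35, so CS = ½ · (39 - 35) · 8 = 16.
Change in consumer surplus = 16 - 121 = -105.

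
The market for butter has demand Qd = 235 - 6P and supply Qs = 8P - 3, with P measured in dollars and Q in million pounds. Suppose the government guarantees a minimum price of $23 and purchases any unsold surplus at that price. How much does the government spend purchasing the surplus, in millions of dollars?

Setting quantity demanded equal to quantity supplied, 235 - 6P = 8P - 3, gives P* = 17 and Q* = 133.
Because the floor (23) lies above the market-clearing price, it is binding.
At P = 23: Qd = 235 - 6·23 = 97 and Qs = 8·23 - 3 = 181.
Surplus = Qs - Qd = 84.
Government expenditure = surplus × support price = 84 × 23 = 1932.

1932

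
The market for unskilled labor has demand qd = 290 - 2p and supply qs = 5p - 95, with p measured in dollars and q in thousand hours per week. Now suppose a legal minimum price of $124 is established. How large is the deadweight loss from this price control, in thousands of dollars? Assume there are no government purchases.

6665.4

Equilibrium: 290 - 2p = 5p - 95, so 385 = 7p and p* = 55, q* = 180.
The floor of 124 is above the equilibrium price 55, so it binds.
At p = 124: qd = 290 - 2·124 = 42 and qs = 5·124 - 95 = 525.
Quantity traded falls to 42. At q = 42 the demand price is (290 - 42)/2 = 124 and the supply price is (95 + 42)/5 = 27.4.
Deadweight loss = ½ · (124 - 27.4) · (180 - 42) = ½ · 96.6 · 138 = 6665.4.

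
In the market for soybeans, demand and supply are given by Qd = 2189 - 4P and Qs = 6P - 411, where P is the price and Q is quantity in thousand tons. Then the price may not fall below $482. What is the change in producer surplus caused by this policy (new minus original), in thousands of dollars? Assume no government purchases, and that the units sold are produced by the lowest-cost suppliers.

Without the control the market clears where 2189 - 4P = 6P - 411, i.e. P* = 260 and Q* = 1149.
Because the floor (482) lies above the market-clearing price, it is binding.
At P = 482: Qd = 2189 - 4·482 = 261 and Qs = 6·482 - 411 = 2481.
Producer surplus without the control is ½ · (260 - 68.5) · 1149 = 110016.75.
With the floor, 261 units are sold at 482. The supply price at Q = 261 is 112, so PS = ½ · [(482 - 68.5) + (482 - 112)] · 261 = 102246.75.
Change in producer surplus = 102246.75 - 110016.75 = -7770.

-7770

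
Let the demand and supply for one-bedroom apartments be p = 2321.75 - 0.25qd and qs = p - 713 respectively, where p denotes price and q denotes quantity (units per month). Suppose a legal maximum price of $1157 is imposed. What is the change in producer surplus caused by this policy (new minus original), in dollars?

Rearranging demand gives qd = 9287 - 4p. Setting quantity demanded equal to quantity supplied, 9287 - 4p = p - 713, gives p* = 2000 and q* = 1287.
Because the ceiling (1157) lies below the market-clearing price, it is binding.
At p = 1157: qd = 9287 - 4·1157 = 4659 and qs = 1157 - 713 = 444.
Producer surplus without the control is ½ · (2000 - 713) · 1287 = 828184.5.
With the ceiling, producers sell 444 units at 1157, so PS = ½ · (1157 - 713) · 444 = 98568.
Change in producer surplus = 98568 - 828184.5 = -729616.5.

-729616.5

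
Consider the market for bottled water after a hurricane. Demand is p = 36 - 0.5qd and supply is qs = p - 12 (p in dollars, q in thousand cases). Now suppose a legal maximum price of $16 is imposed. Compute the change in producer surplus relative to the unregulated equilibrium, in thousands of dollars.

Rearranging demand gives qd = 72 - 2p. In a free market, 72 - 2p = p - 12 gives the equilibrium p* = 28, q* = 16.
The ceiling of 16 is below the equilibrium price 28, so it binds.
At p = 16: qd = 72 - 2·16 = 40 and qs = 16 - 12 = 4.
Producer surplus without the control is ½ · (28 - 12) · 16 = 128.
With the ceiling, producers sell 4 units at 16, so PS = ½ · (16 - 12) · 4 = 8.
Change in producer surplus = 8 - 128 = -120.

-120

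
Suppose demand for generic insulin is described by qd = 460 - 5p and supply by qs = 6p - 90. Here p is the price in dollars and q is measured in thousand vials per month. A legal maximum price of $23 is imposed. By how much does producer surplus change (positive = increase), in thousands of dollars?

Equilibrium: 460 - 5p = 6p - 90, so 550 = 11p and p* = 50, q* = 210.
Because the ceiling (23) lies below the market-clearing price, it is binding.
At p = 23: qd = 460 - 5·23 = 345 and qs = 6·23 - 90 = 48.
Producer surplus without the control is ½ · (50 - 15) · 210 = 3675.
With the ceiling, producers sell 48 units at 23, so PS = ½ · (23 - 15) · 48 = 192.
Change in producer surplus = 192 - 3675 = -3483.

-3483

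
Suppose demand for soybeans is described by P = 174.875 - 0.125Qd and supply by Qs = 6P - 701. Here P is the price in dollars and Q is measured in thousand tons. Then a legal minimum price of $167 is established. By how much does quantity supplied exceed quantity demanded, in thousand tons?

238

Rearranging demand gives Qd = 1399 - 8P. Equilibrium: 1399 - 8P = 6P - 701, so 2100 = 14P and P* = 150, Q* = 199.
Because the floor (167) lies above the market-clearing price, it is binding.
At P = 167: Qd = 1399 - 8·167 = 63 and Qs = 6·167 - 701 = 301.
Surplus = Qs - Qd = 301 - 63 = 238.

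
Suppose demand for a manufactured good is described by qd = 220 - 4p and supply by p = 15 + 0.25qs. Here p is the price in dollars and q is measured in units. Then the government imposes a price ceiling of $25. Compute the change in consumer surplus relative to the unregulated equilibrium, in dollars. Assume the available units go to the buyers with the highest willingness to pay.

Rearranging supply gives qs = 4p - 60. Equilibrium: 220 - 4p = 4p - 60, so 280 = 8p and p* = 35, q* = 80.
Because the ceiling (25) lies below the market-clearing price, it is binding.
At p = 25: qd = 220 - 4·25 = 120 and qs = 4·25 - 60 = 40.
Consumer surplus without the control is ½ · (55 - 35) · 80 = 800.
With the ceiling, 40 units are sold at 25 (assume they go to the highest-value buyers). The demand price at q = 40 is 45, so CS = ½ · [(55 - 25) + (45 - 25)] · 40 = 1000.
Change in consumer surplus = 1000 - 800 = 200.

200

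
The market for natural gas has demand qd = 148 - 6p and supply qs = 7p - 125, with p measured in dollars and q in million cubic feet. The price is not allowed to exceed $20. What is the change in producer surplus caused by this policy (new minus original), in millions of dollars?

Without the control the market clears where 148 - 6p = 7p - 125, i.e. p* = 21 and q* = 22.
Because the ceiling (20) lies below the market-clearing price, it is binding.
At p = 20: qd = 148 - 6·20 = 28 and qs = 7·20 - 125 = 15.
Producer surplus without the control is ½ · (21 - 125/7) · 22 = 242/7.
With the ceiling, producers sell 15 units at 20, so PS = ½ · (20 - 125/7) · 15 = 225/14.
Change in producer surplus = 225/14 - 242/7 = -18.5.

-18.5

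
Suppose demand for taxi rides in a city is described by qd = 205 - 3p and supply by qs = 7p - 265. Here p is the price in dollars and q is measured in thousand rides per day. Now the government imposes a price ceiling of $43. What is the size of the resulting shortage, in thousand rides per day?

In a free market, 205 - 3p = 7p - 265 gives the equilibrium p* = 47, q* = 64.
Because the ceiling (43) lies below the market-clearing price, it is binding.
At p = 43: qd = 205 - 3·43 = 76 and qs = 7·43 - 265 = 36.
Shortage = qd - qs = 76 - 36 = 40.

40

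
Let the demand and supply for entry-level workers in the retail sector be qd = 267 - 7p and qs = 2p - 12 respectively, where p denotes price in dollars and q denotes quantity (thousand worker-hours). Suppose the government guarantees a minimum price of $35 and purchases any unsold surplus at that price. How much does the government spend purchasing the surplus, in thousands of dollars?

Equilibrium: 267 - 7p = 2p - 12, so 279 = 9p and p* = 31, q* = 50.
Since 35 > 31, the floor is binding.
At p = 35: qd = 267 - 7·35 = 22 and qs = 2·35 - 12 = 58.
Surplus = qs - qd = 36.
Government expenditure = surplus × support price = 36 × 35 = 1260.

1260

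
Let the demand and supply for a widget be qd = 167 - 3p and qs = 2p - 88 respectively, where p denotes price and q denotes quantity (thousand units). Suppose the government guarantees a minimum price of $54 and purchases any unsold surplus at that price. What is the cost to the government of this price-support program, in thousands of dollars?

810

Without the control the market clears where 167 - 3p = 2p - 88, i.e. p* = 51 and q* = 14.
The floor of 54 is above the equilibrium price 51, so it binds.
At p = 54: qd = 167 - 3·54 = 5 and qs = 2·54 - 88 = 20.
Surplus = qs - qd = 15.
Government expenditure = surplus × support price = 15 × 54 = 810.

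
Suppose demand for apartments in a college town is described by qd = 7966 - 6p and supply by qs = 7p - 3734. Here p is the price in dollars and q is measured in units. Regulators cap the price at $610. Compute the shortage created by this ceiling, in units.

Setting quantity demanded equal to quantity supplied, 7966 - 6p = 7p - 3734, gives p* = 900 and q* = 2566.
Since 610 < 900, the ceiling is binding.
At p = 610: qd = 7966 - 6·610 = 4306 and qs = 7·610 - 3734 = 536.
Shortage = qd - qs = 4306 - 536 = 3770.

3770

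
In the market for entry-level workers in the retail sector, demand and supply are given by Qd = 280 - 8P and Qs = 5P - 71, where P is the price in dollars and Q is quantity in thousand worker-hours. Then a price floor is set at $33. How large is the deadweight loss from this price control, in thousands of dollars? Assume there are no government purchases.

In a free market, 280 - 8P = 5P - 71 gives the equilibrium P* = 27, Q* = 64.
The floor of 33 is above the equilibrium price 27, so it binds.
At P = 33: Qd = 280 - 8·33 = 16 and Qs = 5·33 - 71 = 94.
Quantity traded falls to 16. At Q = 16 the demand price is (280 - 16)/8 = 33 and the supply price is (71 + 16)/5 = 17.4.
Deadweight loss = ½ · (33 - 17.4) · (64 - 16) = ½ · 15.6 · 48 = 374.4.

374.4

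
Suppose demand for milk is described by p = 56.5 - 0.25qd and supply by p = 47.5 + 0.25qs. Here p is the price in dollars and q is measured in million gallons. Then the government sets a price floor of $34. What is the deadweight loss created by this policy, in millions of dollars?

0

Rearranging demand gives qd = 226 - 4p; rearranging supply gives qs = 4p - 190. In a free market, 226 - 4p = 4p - 190 gives the equilibrium p* = 52, q* = 18.
Since 34 is below p* = 52, the floor does not bind and the free-market outcome prevails.
Since the control does not bind, no trades are prevented and deadweight loss is zero.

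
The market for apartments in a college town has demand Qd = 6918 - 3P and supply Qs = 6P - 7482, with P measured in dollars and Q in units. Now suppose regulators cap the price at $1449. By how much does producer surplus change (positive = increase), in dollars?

-251415

Setting quantity demanded equal to quantity supplied, 6918 - 3P = 6P - 7482, gives P* = 1600 and Q* = 2118.
Since 1449 < 1600, the ceiling is binding.
At P = 1449: Qd = 6918 - 3·1449 = 2571 and Qs = 6·1449 - 7482 = 1212.
Producer surplus without the control is ½ · (1600 - 1247) · 2118 = 373827.
With the ceiling, producers sell 1212 units at 1449, so PS = ½ · (1449 - 1247) · 1212 = 122412.
Change in producer surplus = 122412 - 373827 = -251415.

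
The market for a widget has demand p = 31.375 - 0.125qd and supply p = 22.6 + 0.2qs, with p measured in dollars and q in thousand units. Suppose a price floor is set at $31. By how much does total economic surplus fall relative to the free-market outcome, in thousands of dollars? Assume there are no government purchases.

Rearranging demand gives qd = 251 - 8p; rearranging supply gives qs = 5p - 113. In a free market, 251 - 8p = 5p - 113 gives the equilibrium p* = 28, q* = 27.
Since 31 > 28, the floor is binding.
At p = 31: qd = 251 - 8·31 = 3 and qs = 5·31 - 113 = 42.
Quantity traded falls to 3. At q = 3 the demand price is (251 - 3)/8 = 31 and the supply price is (113 + 3)/5 = 23.2.
Deadweight loss = ½ · (31 - 23.2) · (27 - 3) = ½ · 7.8 · 24 = 93.6.

93.6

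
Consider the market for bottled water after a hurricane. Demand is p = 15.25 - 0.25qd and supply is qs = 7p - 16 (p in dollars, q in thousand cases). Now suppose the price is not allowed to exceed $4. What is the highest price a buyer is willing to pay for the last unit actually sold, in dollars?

12.25

Rearranging demand gives qd = 61 - 4p. Equilibrium: 61 - 4p = 7p - 16, so 77 = 11p and p* = 7, q* = 33.
Because the ceiling (4) lies below the market-clearing price, it is binding.
At p = 4: qd = 61 - 4·4 = 45 and qs = 7·4 - 16 = 12.
Only 12 units reach the market. On the demand curve, the marginal buyer's willingness to pay at q = 12 is (61 - 12)/4 = 12.25.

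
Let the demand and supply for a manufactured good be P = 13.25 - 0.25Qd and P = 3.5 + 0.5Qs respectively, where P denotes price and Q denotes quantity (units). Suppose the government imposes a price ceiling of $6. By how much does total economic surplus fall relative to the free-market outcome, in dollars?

Rearranging demand gives Qd = 53 - 4P; rearranging supply gives Qs = 2P - 7. Equilibrium: 53 - 4P = 2P - 7, so 60 = 6P and P* = 10, Q* = 13.
The ceiling of 6 is below the equilibrium price 10, so it binds.
At P = 6: Qd = 53 - 4·6 = 29 and Qs = 2·6 - 7 = 5.
Quantity traded falls to 5. At Q = 5 the demand price is (53 - 5)/4 = 12 and the supply price is (7 + 5)/2 = 6.
Deadweight loss = ½ · (12 - 6) · (13 - 5) = ½ · 6 · 8 = 24.

24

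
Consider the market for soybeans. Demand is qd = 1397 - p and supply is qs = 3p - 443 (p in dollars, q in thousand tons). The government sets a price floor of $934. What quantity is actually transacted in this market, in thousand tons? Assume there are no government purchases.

463

Equilibrium: 1397 - p = 3p - 443, so 1840 = 4p and p* = 460, q* = 937.
Because the floor (934) lies above the market-clearing price, it is binding.
At p = 934: qd = 1397 - 934 = 463 and qs = 3·934 - 443 = 2359.
The quantity actually transacted is the short side, demand: 463.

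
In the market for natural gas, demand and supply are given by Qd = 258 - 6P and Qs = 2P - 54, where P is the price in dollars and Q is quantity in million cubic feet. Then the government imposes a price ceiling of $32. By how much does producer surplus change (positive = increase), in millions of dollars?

-119

Without the control the market clears where 258 - 6P = 2P - 54, i.e. P* = 39 and Q* = 24.
Because the ceiling (32) lies below the market-clearing price, it is binding.
At P = 32: Qd = 258 - 6·32 = 66 and Qs = 2·32 - 54 = 10.
Producer surplus without the control is ½ · (39 - 27) · 24 = 144.
With the ceiling, producers sell 10 units at 32, so PS = ½ · (32 - 27) · 10 = 25.
Change in producer surplus = 25 - 144 = -119.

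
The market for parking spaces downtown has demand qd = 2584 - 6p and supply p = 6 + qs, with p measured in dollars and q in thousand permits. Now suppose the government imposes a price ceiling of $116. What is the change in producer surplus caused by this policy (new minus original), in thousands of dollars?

-60198

Rearranging supply gives qs = p - 6. Setting quantity demanded equal to quantity supplied, 2584 - 6p = p - 6, gives p* = 370 and q* = 364.
Since 116 < 370, the ceiling is binding.
At p = 116: qd = 2584 - 6·116 = 1888 and qs = 116 - 6 = 110.
Producer surplus without the control is ½ · (370 - 6) · 364 = 66248.
With the ceiling, producers sell 110 units at 116, so PS = ½ · (116 - 6) · 110 = 6050.
Change in producer surplus = 6050 - 66248 = -60198.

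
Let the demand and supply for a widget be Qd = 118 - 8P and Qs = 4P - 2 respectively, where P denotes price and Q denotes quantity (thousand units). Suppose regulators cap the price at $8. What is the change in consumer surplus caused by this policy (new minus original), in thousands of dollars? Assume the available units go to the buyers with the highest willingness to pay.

56

Equilibrium: 118 - 8P = 4P - 2, so 120 = 12P and P* = 10, Q* = 38.
The ceiling of 8 is below the equilibrium price 10, so it binds.
At P = 8: Qd = 118 - 8·8 = 54 and Qs = 4·8 - 2 = 30.
Consumer surplus without the control is ½ · (14.75 - 10) · 38 = 90.25.
With the ceiling, 30 units are sold at 8 (assume they go to the highest-value buyers). The demand price at Q = 30 is 11, so CS = ½ · [(14.75 - 8) + (11 - 8)] · 30 = 146.25.
Change in consumer surplus = 146.25 - 90.25 = 56.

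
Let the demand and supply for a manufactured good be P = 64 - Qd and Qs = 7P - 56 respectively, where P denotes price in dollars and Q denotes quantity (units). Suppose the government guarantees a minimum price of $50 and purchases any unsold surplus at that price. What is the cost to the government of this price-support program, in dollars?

Rearranging demand gives Qd = 64 - P. Setting quantity demanded equal to quantity supplied, 64 - P = 7P - 56, gives P* = 15 and Q* = 49.
Since 50 > 15, the floor is binding.
At P = 50: Qd = 64 - 50 = 14 and Qs = 7·50 - 56 = 294.
Surplus = Qs - Qd = 280.
Government expenditure = surplus × support price = 280 × 50 = 14000.

14000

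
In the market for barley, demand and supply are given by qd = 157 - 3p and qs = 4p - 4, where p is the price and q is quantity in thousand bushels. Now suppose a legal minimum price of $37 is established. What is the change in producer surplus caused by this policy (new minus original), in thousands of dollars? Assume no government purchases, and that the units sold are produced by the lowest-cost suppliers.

Equilibrium: 157 - 3p = 4p - 4, so 161 = 7p and p* = 23, q* = 88.
Since 37 > 23, the floor is binding.
At p = 37: qd = 157 - 3·37 = 46 and qs = 4·37 - 4 = 144.
Producer surplus without the control is ½ · (23 - 1) · 88 = 968.
With the floor, 46 units are sold at 37. The supply price at q = 46 is 12.5, so PS = ½ · [(37 - 1) + (37 - 12.5)] · 46 = 1391.5.
Change in producer surplus = 1391.5 - 968 = 423.5.

423.5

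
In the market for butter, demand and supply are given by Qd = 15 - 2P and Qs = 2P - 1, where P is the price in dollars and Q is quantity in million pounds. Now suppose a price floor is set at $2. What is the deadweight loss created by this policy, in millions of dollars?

0

Equilibrium: 15 - 2P = 2P - 1, so 16 = 4P and P* = 4, Q* = 7.
Since 2 is below P* = 4, the floor does not bind and the free-market outcome prevails.
Since the control does not bind, no trades are prevented and deadweight loss is zero.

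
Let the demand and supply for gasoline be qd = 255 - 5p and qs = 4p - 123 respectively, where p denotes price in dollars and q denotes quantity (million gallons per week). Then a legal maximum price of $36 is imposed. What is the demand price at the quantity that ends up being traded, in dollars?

Equilibrium: 255 - 5p = 4p - 123, so 378 = 9p and p* = 42, q* = 45.
Because the ceiling (36) lies below the market-clearing price, it is binding.
At p = 36: qd = 255 - 5·36 = 75 and qs = 4·36 - 123 = 21.
Only 21 units reach the market. On the demand curve, the marginal buyer's willingness to pay at q = 21 is (255 - 21)/5 = 46.8.

46.8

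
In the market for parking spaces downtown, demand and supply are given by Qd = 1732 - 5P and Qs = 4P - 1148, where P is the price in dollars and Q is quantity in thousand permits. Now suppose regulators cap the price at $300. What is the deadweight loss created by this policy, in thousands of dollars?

Without the control the market clears where 1732 - 5P = 4P - 1148, i.e. P* = 320 and Q* = 132.
The ceiling of 300 is below the equilibrium price 320, so it binds.
At P = 300: Qd = 1732 - 5·300 = 232 and Qs = 4·300 - 1148 = 52.
Quantity traded falls to 52. At Q = 52 the demand price is (1732 - 52)/5 = 336 and the supply price is (1148 + 52)/4 = 300.
Deadweight loss = ½ · (336 - 300) · (132 - 52) = ½ · 36 · 80 = 1440.

1440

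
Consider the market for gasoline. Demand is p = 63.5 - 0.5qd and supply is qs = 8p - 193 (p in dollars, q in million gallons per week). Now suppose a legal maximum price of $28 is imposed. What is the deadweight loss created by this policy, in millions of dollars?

320

Rearranging demand gives qd = 127 - 2p. In a free market, 127 - 2p = 8p - 193 gives the equilibrium p* = 32, q* = 63.
Since 28 < 32, the ceiling is binding.
At p = 28: qd = 127 - 2·28 = 71 and qs = 8·28 - 193 = 31.
Quantity traded falls to 31. At q = 31 the demand price is (127 - 31)/2 = 48 and the supply price is (193 + 31)/8 = 28.
Deadweight loss = ½ · (48 - 28) · (63 - 31) = ½ · 20 · 32 = 320.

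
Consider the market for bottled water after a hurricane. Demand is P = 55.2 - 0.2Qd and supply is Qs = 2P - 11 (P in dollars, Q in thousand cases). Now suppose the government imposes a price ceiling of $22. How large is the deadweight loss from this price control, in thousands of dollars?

Rearranging demand gives Qd = 276 - 5P. Without the control the market clears where 276 - 5P = 2P - 11, i.e. P* = 41 and Q* = 71.
Since 22 < 41, the ceiling is binding.
At P = 22: Qd = 276 - 5·22 = 166 and Qs = 2·22 - 11 = 33.
Quantity traded falls to 33. At Q = 33 the demand price is (276 - 33)/5 = 48.6 and the supply price is (11 + 33)/2 = 22.
Deadweight loss = ½ · (48.6 - 22) · (71 - 33) = ½ · 26.6 · 38 = 505.4.

505.4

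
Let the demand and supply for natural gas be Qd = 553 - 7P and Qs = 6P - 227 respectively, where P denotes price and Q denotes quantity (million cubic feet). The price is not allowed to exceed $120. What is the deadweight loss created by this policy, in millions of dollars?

In a free market, 553 - 7P = 6P - 227 gives the equilibrium P* = 60, Q* = 133.
The ceiling of 120 is above the equilibrium price 60, so it is not binding; the market clears at P* = 60, Q* = 133.
Since the control does not bind, no trades are prevented and deadweight loss is zero.

0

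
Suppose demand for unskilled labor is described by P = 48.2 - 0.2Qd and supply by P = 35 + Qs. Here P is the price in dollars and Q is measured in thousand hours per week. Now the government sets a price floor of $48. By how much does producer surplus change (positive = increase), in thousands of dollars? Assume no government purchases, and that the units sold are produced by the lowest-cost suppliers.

Rearranging demand gives Qd = 241 - 5P; rearranging supply gives Qs = P - 35. Equilibrium: 241 - 5P = P - 35, so 276 = 6P and P* = 46, Q* = 11.
Since 48 > 46, the floor is binding.
At P = 48: Qd = 241 - 5·48 = 1 and Qs = 48 - 35 = 13.
Producer surplus without the control is ½ · (46 - 35) · 11 = 60.5.
With the floor, 1 units are sold at 48. The supply price at Q = 1 is 36, so PS = ½ · [(48 - 35) + (48 - 36)] · 1 = 12.5.
Change in producer surplus = 12.5 - 60.5 = -48.

-48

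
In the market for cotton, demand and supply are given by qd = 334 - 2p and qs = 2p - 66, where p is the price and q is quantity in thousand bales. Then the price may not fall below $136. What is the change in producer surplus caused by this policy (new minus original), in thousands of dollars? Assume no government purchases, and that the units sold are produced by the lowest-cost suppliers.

936

Without the control the market clears where 334 - 2p = 2p - 66, i.e. p* = 100 and q* = 134.
The floor of 136 is above the equilibrium price 100, so it binds.
At p = 136: qd = 334 - 2·136 = 62 and qs = 2·136 - 66 = 206.
Producer surplus without the control is ½ · (100 - 33) · 134 = 4489.
With the floor, 62 units are sold at 136. The supply price at q = 62 is 64, so PS = ½ · [(136 - 33) + (136 - 64)] · 62 = 5425.
Change in producer surplus = 5425 - 4489 = 936.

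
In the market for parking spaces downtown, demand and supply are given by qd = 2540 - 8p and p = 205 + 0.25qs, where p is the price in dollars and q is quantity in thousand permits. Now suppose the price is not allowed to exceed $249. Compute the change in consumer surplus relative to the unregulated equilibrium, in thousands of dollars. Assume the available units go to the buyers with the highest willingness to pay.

4495

Rearranging supply gives qs = 4p - 820. Without the control the market clears where 2540 - 8p = 4p - 820, i.e. p* = 280 and q* = 300.
Since 249 < 280, the ceiling is binding.
At p = 249: qd = 2540 - 8·249 = 548 and qs = 4·249 - 820 = 176.
Consumer surplus without the control is ½ · (317.5 - 280) · 300 = 5625.
With the ceiling, 176 units are sold at 249 (assume they go to the highest-value buyers). The demand price at q = 176 is 295.5, so CS = ½ · [(317.5 - 249) + (295.5 - 249)] · 176 = 10120.
Change in consumer surplus = 10120 - 5625 = 4495.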